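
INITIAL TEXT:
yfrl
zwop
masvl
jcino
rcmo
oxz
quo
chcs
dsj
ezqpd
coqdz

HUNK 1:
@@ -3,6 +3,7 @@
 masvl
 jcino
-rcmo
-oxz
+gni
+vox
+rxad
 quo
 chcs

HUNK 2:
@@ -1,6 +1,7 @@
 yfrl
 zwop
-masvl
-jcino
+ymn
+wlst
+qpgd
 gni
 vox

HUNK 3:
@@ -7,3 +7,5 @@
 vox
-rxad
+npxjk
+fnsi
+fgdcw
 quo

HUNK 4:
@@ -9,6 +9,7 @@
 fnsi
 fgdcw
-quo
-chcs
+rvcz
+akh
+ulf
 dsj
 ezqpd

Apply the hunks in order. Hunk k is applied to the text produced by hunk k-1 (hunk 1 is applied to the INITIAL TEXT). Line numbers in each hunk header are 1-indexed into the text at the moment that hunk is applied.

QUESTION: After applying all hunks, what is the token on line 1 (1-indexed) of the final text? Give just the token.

Hunk 1: at line 3 remove [rcmo,oxz] add [gni,vox,rxad] -> 12 lines: yfrl zwop masvl jcino gni vox rxad quo chcs dsj ezqpd coqdz
Hunk 2: at line 1 remove [masvl,jcino] add [ymn,wlst,qpgd] -> 13 lines: yfrl zwop ymn wlst qpgd gni vox rxad quo chcs dsj ezqpd coqdz
Hunk 3: at line 7 remove [rxad] add [npxjk,fnsi,fgdcw] -> 15 lines: yfrl zwop ymn wlst qpgd gni vox npxjk fnsi fgdcw quo chcs dsj ezqpd coqdz
Hunk 4: at line 9 remove [quo,chcs] add [rvcz,akh,ulf] -> 16 lines: yfrl zwop ymn wlst qpgd gni vox npxjk fnsi fgdcw rvcz akh ulf dsj ezqpd coqdz
Final line 1: yfrl

Answer: yfrl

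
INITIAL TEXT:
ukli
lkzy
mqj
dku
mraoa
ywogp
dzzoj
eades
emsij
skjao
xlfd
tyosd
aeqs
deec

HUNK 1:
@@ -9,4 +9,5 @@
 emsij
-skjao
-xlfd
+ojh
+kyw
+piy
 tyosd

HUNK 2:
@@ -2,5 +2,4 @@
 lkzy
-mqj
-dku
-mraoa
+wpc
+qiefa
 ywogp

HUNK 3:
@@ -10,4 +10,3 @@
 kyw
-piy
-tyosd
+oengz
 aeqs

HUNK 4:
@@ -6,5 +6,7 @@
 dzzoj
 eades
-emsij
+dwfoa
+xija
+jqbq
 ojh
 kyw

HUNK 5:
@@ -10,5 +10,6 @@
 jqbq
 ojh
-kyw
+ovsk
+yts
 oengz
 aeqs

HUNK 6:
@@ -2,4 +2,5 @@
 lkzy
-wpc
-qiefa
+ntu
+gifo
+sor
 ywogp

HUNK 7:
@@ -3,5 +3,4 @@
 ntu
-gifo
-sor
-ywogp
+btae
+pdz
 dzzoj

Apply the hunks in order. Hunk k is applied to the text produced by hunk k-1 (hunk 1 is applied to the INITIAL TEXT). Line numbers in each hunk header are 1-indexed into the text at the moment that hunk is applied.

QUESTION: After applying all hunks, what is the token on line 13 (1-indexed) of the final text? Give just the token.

Hunk 1: at line 9 remove [skjao,xlfd] add [ojh,kyw,piy] -> 15 lines: ukli lkzy mqj dku mraoa ywogp dzzoj eades emsij ojh kyw piy tyosd aeqs deec
Hunk 2: at line 2 remove [mqj,dku,mraoa] add [wpc,qiefa] -> 14 lines: ukli lkzy wpc qiefa ywogp dzzoj eades emsij ojh kyw piy tyosd aeqs deec
Hunk 3: at line 10 remove [piy,tyosd] add [oengz] -> 13 lines: ukli lkzy wpc qiefa ywogp dzzoj eades emsij ojh kyw oengz aeqs deec
Hunk 4: at line 6 remove [emsij] add [dwfoa,xija,jqbq] -> 15 lines: ukli lkzy wpc qiefa ywogp dzzoj eades dwfoa xija jqbq ojh kyw oengz aeqs deec
Hunk 5: at line 10 remove [kyw] add [ovsk,yts] -> 16 lines: ukli lkzy wpc qiefa ywogp dzzoj eades dwfoa xija jqbq ojh ovsk yts oengz aeqs deec
Hunk 6: at line 2 remove [wpc,qiefa] add [ntu,gifo,sor] -> 17 lines: ukli lkzy ntu gifo sor ywogp dzzoj eades dwfoa xija jqbq ojh ovsk yts oengz aeqs deec
Hunk 7: at line 3 remove [gifo,sor,ywogp] add [btae,pdz] -> 16 lines: ukli lkzy ntu btae pdz dzzoj eades dwfoa xija jqbq ojh ovsk yts oengz aeqs deec
Final line 13: yts

Answer: yts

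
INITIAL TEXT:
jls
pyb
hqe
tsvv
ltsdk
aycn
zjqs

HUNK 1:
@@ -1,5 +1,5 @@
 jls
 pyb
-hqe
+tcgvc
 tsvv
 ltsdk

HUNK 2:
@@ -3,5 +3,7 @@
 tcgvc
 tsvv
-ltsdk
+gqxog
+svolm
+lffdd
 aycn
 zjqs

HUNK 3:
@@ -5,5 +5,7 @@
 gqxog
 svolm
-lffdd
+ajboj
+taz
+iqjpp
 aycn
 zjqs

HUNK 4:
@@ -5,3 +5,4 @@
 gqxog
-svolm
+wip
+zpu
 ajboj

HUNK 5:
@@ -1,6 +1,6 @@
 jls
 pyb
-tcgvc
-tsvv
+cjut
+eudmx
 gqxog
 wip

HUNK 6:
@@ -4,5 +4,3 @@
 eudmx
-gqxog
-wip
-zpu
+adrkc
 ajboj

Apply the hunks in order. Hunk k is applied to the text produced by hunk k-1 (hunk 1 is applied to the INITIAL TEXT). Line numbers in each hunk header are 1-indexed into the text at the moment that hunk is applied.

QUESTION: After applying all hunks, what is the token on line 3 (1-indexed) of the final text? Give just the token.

Hunk 1: at line 1 remove [hqe] add [tcgvc] -> 7 lines: jls pyb tcgvc tsvv ltsdk aycn zjqs
Hunk 2: at line 3 remove [ltsdk] add [gqxog,svolm,lffdd] -> 9 lines: jls pyb tcgvc tsvv gqxog svolm lffdd aycn zjqs
Hunk 3: at line 5 remove [lffdd] add [ajboj,taz,iqjpp] -> 11 lines: jls pyb tcgvc tsvv gqxog svolm ajboj taz iqjpp aycn zjqs
Hunk 4: at line 5 remove [svolm] add [wip,zpu] -> 12 lines: jls pyb tcgvc tsvv gqxog wip zpu ajboj taz iqjpp aycn zjqs
Hunk 5: at line 1 remove [tcgvc,tsvv] add [cjut,eudmx] -> 12 lines: jls pyb cjut eudmx gqxog wip zpu ajboj taz iqjpp aycn zjqs
Hunk 6: at line 4 remove [gqxog,wip,zpu] add [adrkc] -> 10 lines: jls pyb cjut eudmx adrkc ajboj taz iqjpp aycn zjqs
Final line 3: cjut

Answer: cjut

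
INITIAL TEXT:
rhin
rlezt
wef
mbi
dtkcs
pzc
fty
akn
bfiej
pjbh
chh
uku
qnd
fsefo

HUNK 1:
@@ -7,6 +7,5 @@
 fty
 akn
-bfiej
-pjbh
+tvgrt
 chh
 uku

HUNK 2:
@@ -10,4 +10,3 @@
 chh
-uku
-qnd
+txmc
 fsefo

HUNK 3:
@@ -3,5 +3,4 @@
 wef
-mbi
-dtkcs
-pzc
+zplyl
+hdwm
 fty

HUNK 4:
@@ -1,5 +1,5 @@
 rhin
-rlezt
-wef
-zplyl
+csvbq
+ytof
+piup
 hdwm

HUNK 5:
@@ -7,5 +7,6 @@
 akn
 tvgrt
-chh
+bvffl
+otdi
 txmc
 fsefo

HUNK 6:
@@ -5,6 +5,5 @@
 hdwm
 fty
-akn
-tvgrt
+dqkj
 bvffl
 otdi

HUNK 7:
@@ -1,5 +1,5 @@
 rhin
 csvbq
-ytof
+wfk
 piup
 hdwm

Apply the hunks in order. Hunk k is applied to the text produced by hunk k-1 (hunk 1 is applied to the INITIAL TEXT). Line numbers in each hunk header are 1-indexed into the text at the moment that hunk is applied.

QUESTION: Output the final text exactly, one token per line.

Answer: rhin
csvbq
wfk
piup
hdwm
fty
dqkj
bvffl
otdi
txmc
fsefo

Derivation:
Hunk 1: at line 7 remove [bfiej,pjbh] add [tvgrt] -> 13 lines: rhin rlezt wef mbi dtkcs pzc fty akn tvgrt chh uku qnd fsefo
Hunk 2: at line 10 remove [uku,qnd] add [txmc] -> 12 lines: rhin rlezt wef mbi dtkcs pzc fty akn tvgrt chh txmc fsefo
Hunk 3: at line 3 remove [mbi,dtkcs,pzc] add [zplyl,hdwm] -> 11 lines: rhin rlezt wef zplyl hdwm fty akn tvgrt chh txmc fsefo
Hunk 4: at line 1 remove [rlezt,wef,zplyl] add [csvbq,ytof,piup] -> 11 lines: rhin csvbq ytof piup hdwm fty akn tvgrt chh txmc fsefo
Hunk 5: at line 7 remove [chh] add [bvffl,otdi] -> 12 lines: rhin csvbq ytof piup hdwm fty akn tvgrt bvffl otdi txmc fsefo
Hunk 6: at line 5 remove [akn,tvgrt] add [dqkj] -> 11 lines: rhin csvbq ytof piup hdwm fty dqkj bvffl otdi txmc fsefo
Hunk 7: at line 1 remove [ytof] add [wfk] -> 11 lines: rhin csvbq wfk piup hdwm fty dqkj bvffl otdi txmc fsefo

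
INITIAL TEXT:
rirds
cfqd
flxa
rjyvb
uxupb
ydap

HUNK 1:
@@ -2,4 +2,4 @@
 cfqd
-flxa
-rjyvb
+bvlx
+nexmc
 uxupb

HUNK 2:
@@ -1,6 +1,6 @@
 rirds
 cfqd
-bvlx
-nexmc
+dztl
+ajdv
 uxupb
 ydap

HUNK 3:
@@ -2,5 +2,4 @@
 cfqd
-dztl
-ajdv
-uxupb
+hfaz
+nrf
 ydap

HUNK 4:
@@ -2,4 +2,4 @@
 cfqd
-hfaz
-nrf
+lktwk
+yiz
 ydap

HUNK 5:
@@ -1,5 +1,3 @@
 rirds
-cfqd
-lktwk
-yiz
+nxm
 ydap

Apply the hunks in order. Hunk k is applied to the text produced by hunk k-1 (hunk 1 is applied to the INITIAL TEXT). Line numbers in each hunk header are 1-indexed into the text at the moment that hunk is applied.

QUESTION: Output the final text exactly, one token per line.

Hunk 1: at line 2 remove [flxa,rjyvb] add [bvlx,nexmc] -> 6 lines: rirds cfqd bvlx nexmc uxupb ydap
Hunk 2: at line 1 remove [bvlx,nexmc] add [dztl,ajdv] -> 6 lines: rirds cfqd dztl ajdv uxupb ydap
Hunk 3: at line 2 remove [dztl,ajdv,uxupb] add [hfaz,nrf] -> 5 lines: rirds cfqd hfaz nrf ydap
Hunk 4: at line 2 remove [hfaz,nrf] add [lktwk,yiz] -> 5 lines: rirds cfqd lktwk yiz ydap
Hunk 5: at line 1 remove [cfqd,lktwk,yiz] add [nxm] -> 3 lines: rirds nxm ydap

Answer: rirds
nxm
ydap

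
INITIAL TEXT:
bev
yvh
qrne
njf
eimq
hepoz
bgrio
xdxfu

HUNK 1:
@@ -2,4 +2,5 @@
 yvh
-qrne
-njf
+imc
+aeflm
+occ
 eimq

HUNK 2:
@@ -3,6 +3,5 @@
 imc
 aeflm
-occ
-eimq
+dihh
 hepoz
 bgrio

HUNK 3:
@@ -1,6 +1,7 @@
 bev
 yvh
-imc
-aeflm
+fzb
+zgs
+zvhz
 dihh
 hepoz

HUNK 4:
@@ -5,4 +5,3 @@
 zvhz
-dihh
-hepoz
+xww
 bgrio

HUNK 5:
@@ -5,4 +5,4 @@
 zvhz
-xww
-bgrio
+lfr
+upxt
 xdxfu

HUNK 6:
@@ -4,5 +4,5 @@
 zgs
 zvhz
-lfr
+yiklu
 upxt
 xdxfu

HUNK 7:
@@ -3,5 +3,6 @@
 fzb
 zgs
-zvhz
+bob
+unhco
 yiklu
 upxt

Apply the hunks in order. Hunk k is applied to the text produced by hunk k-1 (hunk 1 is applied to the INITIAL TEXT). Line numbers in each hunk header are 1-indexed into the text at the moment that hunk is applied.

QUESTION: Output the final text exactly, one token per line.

Answer: bev
yvh
fzb
zgs
bob
unhco
yiklu
upxt
xdxfu

Derivation:
Hunk 1: at line 2 remove [qrne,njf] add [imc,aeflm,occ] -> 9 lines: bev yvh imc aeflm occ eimq hepoz bgrio xdxfu
Hunk 2: at line 3 remove [occ,eimq] add [dihh] -> 8 lines: bev yvh imc aeflm dihh hepoz bgrio xdxfu
Hunk 3: at line 1 remove [imc,aeflm] add [fzb,zgs,zvhz] -> 9 lines: bev yvh fzb zgs zvhz dihh hepoz bgrio xdxfu
Hunk 4: at line 5 remove [dihh,hepoz] add [xww] -> 8 lines: bev yvh fzb zgs zvhz xww bgrio xdxfu
Hunk 5: at line 5 remove [xww,bgrio] add [lfr,upxt] -> 8 lines: bev yvh fzb zgs zvhz lfr upxt xdxfu
Hunk 6: at line 4 remove [lfr] add [yiklu] -> 8 lines: bev yvh fzb zgs zvhz yiklu upxt xdxfu
Hunk 7: at line 3 remove [zvhz] add [bob,unhco] -> 9 lines: bev yvh fzb zgs bob unhco yiklu upxt xdxfu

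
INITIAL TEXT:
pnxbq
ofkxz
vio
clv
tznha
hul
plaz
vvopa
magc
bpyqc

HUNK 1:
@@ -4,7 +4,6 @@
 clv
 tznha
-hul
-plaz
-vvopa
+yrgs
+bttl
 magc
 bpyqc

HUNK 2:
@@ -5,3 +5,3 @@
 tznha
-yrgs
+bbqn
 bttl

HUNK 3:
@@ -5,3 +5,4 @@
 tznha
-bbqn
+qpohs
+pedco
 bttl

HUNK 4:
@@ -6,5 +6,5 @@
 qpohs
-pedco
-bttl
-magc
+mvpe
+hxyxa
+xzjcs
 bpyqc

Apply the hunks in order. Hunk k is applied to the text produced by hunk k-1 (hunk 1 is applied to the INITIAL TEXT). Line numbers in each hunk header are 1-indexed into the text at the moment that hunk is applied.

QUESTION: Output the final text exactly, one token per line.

Hunk 1: at line 4 remove [hul,plaz,vvopa] add [yrgs,bttl] -> 9 lines: pnxbq ofkxz vio clv tznha yrgs bttl magc bpyqc
Hunk 2: at line 5 remove [yrgs] add [bbqn] -> 9 lines: pnxbq ofkxz vio clv tznha bbqn bttl magc bpyqc
Hunk 3: at line 5 remove [bbqn] add [qpohs,pedco] -> 10 lines: pnxbq ofkxz vio clv tznha qpohs pedco bttl magc bpyqc
Hunk 4: at line 6 remove [pedco,bttl,magc] add [mvpe,hxyxa,xzjcs] -> 10 lines: pnxbq ofkxz vio clv tznha qpohs mvpe hxyxa xzjcs bpyqc

Answer: pnxbq
ofkxz
vio
clv
tznha
qpohs
mvpe
hxyxa
xzjcs
bpyqc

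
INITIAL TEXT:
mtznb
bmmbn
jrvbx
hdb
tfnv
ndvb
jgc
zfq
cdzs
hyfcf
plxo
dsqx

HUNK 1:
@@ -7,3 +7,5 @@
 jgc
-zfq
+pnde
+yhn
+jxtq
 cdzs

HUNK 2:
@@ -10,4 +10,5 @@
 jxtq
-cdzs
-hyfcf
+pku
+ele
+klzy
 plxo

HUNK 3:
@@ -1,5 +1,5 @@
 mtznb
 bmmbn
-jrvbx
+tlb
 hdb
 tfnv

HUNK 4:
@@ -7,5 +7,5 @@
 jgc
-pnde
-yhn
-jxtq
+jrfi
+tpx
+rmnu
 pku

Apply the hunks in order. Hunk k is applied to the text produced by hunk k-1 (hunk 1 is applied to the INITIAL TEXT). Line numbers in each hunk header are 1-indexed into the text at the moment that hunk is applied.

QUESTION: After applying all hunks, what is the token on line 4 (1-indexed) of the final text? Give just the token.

Answer: hdb

Derivation:
Hunk 1: at line 7 remove [zfq] add [pnde,yhn,jxtq] -> 14 lines: mtznb bmmbn jrvbx hdb tfnv ndvb jgc pnde yhn jxtq cdzs hyfcf plxo dsqx
Hunk 2: at line 10 remove [cdzs,hyfcf] add [pku,ele,klzy] -> 15 lines: mtznb bmmbn jrvbx hdb tfnv ndvb jgc pnde yhn jxtq pku ele klzy plxo dsqx
Hunk 3: at line 1 remove [jrvbx] add [tlb] -> 15 lines: mtznb bmmbn tlb hdb tfnv ndvb jgc pnde yhn jxtq pku ele klzy plxo dsqx
Hunk 4: at line 7 remove [pnde,yhn,jxtq] add [jrfi,tpx,rmnu] -> 15 lines: mtznb bmmbn tlb hdb tfnv ndvb jgc jrfi tpx rmnu pku ele klzy plxo dsqx
Final line 4: hdb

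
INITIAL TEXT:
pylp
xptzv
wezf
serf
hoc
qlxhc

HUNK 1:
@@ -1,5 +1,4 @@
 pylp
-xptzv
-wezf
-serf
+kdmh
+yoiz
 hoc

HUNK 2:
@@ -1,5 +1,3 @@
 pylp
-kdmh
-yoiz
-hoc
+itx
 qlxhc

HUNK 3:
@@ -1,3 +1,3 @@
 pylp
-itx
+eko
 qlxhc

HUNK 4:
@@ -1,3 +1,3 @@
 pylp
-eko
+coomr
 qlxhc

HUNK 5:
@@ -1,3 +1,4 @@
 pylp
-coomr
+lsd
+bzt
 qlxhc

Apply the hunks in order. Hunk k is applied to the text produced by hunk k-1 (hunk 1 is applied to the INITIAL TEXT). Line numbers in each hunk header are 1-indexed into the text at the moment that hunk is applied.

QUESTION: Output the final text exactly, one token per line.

Answer: pylp
lsd
bzt
qlxhc

Derivation:
Hunk 1: at line 1 remove [xptzv,wezf,serf] add [kdmh,yoiz] -> 5 lines: pylp kdmh yoiz hoc qlxhc
Hunk 2: at line 1 remove [kdmh,yoiz,hoc] add [itx] -> 3 lines: pylp itx qlxhc
Hunk 3: at line 1 remove [itx] add [eko] -> 3 lines: pylp eko qlxhc
Hunk 4: at line 1 remove [eko] add [coomr] -> 3 lines: pylp coomr qlxhc
Hunk 5: at line 1 remove [coomr] add [lsd,bzt] -> 4 lines: pylp lsd bzt qlxhc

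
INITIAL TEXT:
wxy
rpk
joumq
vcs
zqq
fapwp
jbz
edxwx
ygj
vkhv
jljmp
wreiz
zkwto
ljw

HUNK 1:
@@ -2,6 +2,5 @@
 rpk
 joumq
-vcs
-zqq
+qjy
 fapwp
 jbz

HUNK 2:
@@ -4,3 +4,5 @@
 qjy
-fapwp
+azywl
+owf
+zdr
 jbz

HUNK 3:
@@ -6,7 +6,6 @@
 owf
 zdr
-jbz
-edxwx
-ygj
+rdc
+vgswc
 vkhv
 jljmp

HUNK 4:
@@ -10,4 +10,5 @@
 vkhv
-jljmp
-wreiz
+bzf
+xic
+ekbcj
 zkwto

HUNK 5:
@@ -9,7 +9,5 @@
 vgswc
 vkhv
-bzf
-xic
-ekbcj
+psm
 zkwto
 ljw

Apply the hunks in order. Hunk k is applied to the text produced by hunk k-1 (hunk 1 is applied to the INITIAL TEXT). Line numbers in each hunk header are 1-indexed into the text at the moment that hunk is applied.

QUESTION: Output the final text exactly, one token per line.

Answer: wxy
rpk
joumq
qjy
azywl
owf
zdr
rdc
vgswc
vkhv
psm
zkwto
ljw

Derivation:
Hunk 1: at line 2 remove [vcs,zqq] add [qjy] -> 13 lines: wxy rpk joumq qjy fapwp jbz edxwx ygj vkhv jljmp wreiz zkwto ljw
Hunk 2: at line 4 remove [fapwp] add [azywl,owf,zdr] -> 15 lines: wxy rpk joumq qjy azywl owf zdr jbz edxwx ygj vkhv jljmp wreiz zkwto ljw
Hunk 3: at line 6 remove [jbz,edxwx,ygj] add [rdc,vgswc] -> 14 lines: wxy rpk joumq qjy azywl owf zdr rdc vgswc vkhv jljmp wreiz zkwto ljw
Hunk 4: at line 10 remove [jljmp,wreiz] add [bzf,xic,ekbcj] -> 15 lines: wxy rpk joumq qjy azywl owf zdr rdc vgswc vkhv bzf xic ekbcj zkwto ljw
Hunk 5: at line 9 remove [bzf,xic,ekbcj] add [psm] -> 13 lines: wxy rpk joumq qjy azywl owf zdr rdc vgswc vkhv psm zkwto ljw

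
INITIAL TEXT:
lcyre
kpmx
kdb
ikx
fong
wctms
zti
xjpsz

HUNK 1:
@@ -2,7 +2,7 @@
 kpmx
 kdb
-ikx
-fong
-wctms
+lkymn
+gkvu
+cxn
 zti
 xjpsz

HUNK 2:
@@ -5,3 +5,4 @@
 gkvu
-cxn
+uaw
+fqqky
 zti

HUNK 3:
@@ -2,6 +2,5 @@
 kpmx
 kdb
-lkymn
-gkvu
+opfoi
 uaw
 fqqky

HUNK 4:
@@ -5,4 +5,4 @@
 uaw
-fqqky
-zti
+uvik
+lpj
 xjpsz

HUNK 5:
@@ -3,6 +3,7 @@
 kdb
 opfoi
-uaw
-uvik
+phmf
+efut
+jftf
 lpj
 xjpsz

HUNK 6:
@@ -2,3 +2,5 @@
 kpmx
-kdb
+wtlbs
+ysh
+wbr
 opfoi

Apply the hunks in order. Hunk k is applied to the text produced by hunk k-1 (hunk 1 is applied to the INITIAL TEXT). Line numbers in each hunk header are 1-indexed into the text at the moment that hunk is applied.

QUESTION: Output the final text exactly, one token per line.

Hunk 1: at line 2 remove [ikx,fong,wctms] add [lkymn,gkvu,cxn] -> 8 lines: lcyre kpmx kdb lkymn gkvu cxn zti xjpsz
Hunk 2: at line 5 remove [cxn] add [uaw,fqqky] -> 9 lines: lcyre kpmx kdb lkymn gkvu uaw fqqky zti xjpsz
Hunk 3: at line 2 remove [lkymn,gkvu] add [opfoi] -> 8 lines: lcyre kpmx kdb opfoi uaw fqqky zti xjpsz
Hunk 4: at line 5 remove [fqqky,zti] add [uvik,lpj] -> 8 lines: lcyre kpmx kdb opfoi uaw uvik lpj xjpsz
Hunk 5: at line 3 remove [uaw,uvik] add [phmf,efut,jftf] -> 9 lines: lcyre kpmx kdb opfoi phmf efut jftf lpj xjpsz
Hunk 6: at line 2 remove [kdb] add [wtlbs,ysh,wbr] -> 11 lines: lcyre kpmx wtlbs ysh wbr opfoi phmf efut jftf lpj xjpsz

Answer: lcyre
kpmx
wtlbs
ysh
wbr
opfoi
phmf
efut
jftf
lpj
xjpsz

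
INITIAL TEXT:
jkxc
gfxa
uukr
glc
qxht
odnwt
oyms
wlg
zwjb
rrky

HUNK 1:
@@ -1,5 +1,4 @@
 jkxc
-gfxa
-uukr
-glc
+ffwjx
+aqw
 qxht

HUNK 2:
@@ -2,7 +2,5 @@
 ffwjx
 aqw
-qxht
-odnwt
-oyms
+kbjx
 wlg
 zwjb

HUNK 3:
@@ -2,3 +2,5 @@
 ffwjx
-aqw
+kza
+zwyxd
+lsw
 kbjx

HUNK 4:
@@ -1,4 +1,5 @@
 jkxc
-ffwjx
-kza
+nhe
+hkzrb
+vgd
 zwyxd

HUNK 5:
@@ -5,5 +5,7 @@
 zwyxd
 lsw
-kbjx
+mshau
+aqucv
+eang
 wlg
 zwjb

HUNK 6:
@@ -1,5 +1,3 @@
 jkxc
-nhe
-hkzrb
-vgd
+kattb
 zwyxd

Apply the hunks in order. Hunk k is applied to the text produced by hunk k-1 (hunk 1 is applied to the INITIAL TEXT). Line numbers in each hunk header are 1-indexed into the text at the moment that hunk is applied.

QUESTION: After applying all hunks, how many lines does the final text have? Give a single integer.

Hunk 1: at line 1 remove [gfxa,uukr,glc] add [ffwjx,aqw] -> 9 lines: jkxc ffwjx aqw qxht odnwt oyms wlg zwjb rrky
Hunk 2: at line 2 remove [qxht,odnwt,oyms] add [kbjx] -> 7 lines: jkxc ffwjx aqw kbjx wlg zwjb rrky
Hunk 3: at line 2 remove [aqw] add [kza,zwyxd,lsw] -> 9 lines: jkxc ffwjx kza zwyxd lsw kbjx wlg zwjb rrky
Hunk 4: at line 1 remove [ffwjx,kza] add [nhe,hkzrb,vgd] -> 10 lines: jkxc nhe hkzrb vgd zwyxd lsw kbjx wlg zwjb rrky
Hunk 5: at line 5 remove [kbjx] add [mshau,aqucv,eang] -> 12 lines: jkxc nhe hkzrb vgd zwyxd lsw mshau aqucv eang wlg zwjb rrky
Hunk 6: at line 1 remove [nhe,hkzrb,vgd] add [kattb] -> 10 lines: jkxc kattb zwyxd lsw mshau aqucv eang wlg zwjb rrky
Final line count: 10

Answer: 10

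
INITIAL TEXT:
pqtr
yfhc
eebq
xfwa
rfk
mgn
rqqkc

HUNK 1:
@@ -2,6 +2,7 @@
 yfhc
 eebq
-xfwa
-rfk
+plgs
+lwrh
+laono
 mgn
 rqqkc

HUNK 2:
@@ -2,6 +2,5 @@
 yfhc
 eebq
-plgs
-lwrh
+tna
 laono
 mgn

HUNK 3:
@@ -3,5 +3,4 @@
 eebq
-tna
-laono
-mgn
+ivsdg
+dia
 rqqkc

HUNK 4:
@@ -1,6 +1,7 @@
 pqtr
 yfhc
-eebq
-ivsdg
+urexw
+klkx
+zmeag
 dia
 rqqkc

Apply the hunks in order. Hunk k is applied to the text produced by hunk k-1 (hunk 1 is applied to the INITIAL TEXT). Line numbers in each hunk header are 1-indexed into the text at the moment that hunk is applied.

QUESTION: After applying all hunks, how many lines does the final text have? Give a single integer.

Answer: 7

Derivation:
Hunk 1: at line 2 remove [xfwa,rfk] add [plgs,lwrh,laono] -> 8 lines: pqtr yfhc eebq plgs lwrh laono mgn rqqkc
Hunk 2: at line 2 remove [plgs,lwrh] add [tna] -> 7 lines: pqtr yfhc eebq tna laono mgn rqqkc
Hunk 3: at line 3 remove [tna,laono,mgn] add [ivsdg,dia] -> 6 lines: pqtr yfhc eebq ivsdg dia rqqkc
Hunk 4: at line 1 remove [eebq,ivsdg] add [urexw,klkx,zmeag] -> 7 lines: pqtr yfhc urexw klkx zmeag dia rqqkc
Final line count: 7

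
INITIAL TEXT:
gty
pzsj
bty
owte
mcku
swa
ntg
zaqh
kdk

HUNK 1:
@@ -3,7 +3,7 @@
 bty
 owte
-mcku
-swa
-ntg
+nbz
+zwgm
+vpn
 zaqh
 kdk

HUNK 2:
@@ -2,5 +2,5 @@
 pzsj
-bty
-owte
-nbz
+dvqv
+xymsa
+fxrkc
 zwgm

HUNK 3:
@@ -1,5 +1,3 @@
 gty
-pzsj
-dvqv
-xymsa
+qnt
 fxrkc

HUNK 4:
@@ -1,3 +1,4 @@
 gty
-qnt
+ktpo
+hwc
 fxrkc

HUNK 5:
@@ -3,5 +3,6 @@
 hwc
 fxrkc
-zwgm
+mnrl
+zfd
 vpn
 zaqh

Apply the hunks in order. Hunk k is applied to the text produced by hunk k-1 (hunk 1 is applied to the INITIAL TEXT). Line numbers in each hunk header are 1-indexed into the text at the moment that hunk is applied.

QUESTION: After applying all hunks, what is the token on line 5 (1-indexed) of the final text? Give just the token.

Answer: mnrl

Derivation:
Hunk 1: at line 3 remove [mcku,swa,ntg] add [nbz,zwgm,vpn] -> 9 lines: gty pzsj bty owte nbz zwgm vpn zaqh kdk
Hunk 2: at line 2 remove [bty,owte,nbz] add [dvqv,xymsa,fxrkc] -> 9 lines: gty pzsj dvqv xymsa fxrkc zwgm vpn zaqh kdk
Hunk 3: at line 1 remove [pzsj,dvqv,xymsa] add [qnt] -> 7 lines: gty qnt fxrkc zwgm vpn zaqh kdk
Hunk 4: at line 1 remove [qnt] add [ktpo,hwc] -> 8 lines: gty ktpo hwc fxrkc zwgm vpn zaqh kdk
Hunk 5: at line 3 remove [zwgm] add [mnrl,zfd] -> 9 lines: gty ktpo hwc fxrkc mnrl zfd vpn zaqh kdk
Final line 5: mnrl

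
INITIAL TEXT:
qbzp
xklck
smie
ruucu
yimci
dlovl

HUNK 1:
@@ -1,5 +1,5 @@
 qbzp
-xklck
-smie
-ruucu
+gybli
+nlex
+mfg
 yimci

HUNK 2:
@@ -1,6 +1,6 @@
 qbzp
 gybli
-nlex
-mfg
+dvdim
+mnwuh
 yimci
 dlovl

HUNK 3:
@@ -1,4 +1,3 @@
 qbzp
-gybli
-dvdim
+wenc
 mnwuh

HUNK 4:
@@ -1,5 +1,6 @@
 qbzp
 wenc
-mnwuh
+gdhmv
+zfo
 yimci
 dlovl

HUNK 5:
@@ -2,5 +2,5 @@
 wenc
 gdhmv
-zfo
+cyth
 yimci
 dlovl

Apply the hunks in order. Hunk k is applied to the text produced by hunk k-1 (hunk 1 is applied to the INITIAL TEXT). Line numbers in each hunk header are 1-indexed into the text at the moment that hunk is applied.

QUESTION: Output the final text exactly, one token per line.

Answer: qbzp
wenc
gdhmv
cyth
yimci
dlovl

Derivation:
Hunk 1: at line 1 remove [xklck,smie,ruucu] add [gybli,nlex,mfg] -> 6 lines: qbzp gybli nlex mfg yimci dlovl
Hunk 2: at line 1 remove [nlex,mfg] add [dvdim,mnwuh] -> 6 lines: qbzp gybli dvdim mnwuh yimci dlovl
Hunk 3: at line 1 remove [gybli,dvdim] add [wenc] -> 5 lines: qbzp wenc mnwuh yimci dlovl
Hunk 4: at line 1 remove [mnwuh] add [gdhmv,zfo] -> 6 lines: qbzp wenc gdhmv zfo yimci dlovl
Hunk 5: at line 2 remove [zfo] add [cyth] -> 6 lines: qbzp wenc gdhmv cyth yimci dlovl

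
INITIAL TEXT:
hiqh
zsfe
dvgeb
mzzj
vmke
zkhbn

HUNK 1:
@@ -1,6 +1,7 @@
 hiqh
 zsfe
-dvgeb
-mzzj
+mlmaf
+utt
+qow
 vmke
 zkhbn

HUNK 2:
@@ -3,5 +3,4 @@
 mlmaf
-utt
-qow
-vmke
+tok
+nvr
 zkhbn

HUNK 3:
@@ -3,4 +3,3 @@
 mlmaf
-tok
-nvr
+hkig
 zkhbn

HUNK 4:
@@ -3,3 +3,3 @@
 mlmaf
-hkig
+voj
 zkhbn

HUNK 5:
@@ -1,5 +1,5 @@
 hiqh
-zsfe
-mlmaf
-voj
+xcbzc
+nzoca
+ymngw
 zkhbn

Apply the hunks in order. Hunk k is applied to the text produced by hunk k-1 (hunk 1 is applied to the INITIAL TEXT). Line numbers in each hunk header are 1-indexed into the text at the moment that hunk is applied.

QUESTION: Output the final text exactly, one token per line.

Hunk 1: at line 1 remove [dvgeb,mzzj] add [mlmaf,utt,qow] -> 7 lines: hiqh zsfe mlmaf utt qow vmke zkhbn
Hunk 2: at line 3 remove [utt,qow,vmke] add [tok,nvr] -> 6 lines: hiqh zsfe mlmaf tok nvr zkhbn
Hunk 3: at line 3 remove [tok,nvr] add [hkig] -> 5 lines: hiqh zsfe mlmaf hkig zkhbn
Hunk 4: at line 3 remove [hkig] add [voj] -> 5 lines: hiqh zsfe mlmaf voj zkhbn
Hunk 5: at line 1 remove [zsfe,mlmaf,voj] add [xcbzc,nzoca,ymngw] -> 5 lines: hiqh xcbzc nzoca ymngw zkhbn

Answer: hiqh
xcbzc
nzoca
ymngw
zkhbn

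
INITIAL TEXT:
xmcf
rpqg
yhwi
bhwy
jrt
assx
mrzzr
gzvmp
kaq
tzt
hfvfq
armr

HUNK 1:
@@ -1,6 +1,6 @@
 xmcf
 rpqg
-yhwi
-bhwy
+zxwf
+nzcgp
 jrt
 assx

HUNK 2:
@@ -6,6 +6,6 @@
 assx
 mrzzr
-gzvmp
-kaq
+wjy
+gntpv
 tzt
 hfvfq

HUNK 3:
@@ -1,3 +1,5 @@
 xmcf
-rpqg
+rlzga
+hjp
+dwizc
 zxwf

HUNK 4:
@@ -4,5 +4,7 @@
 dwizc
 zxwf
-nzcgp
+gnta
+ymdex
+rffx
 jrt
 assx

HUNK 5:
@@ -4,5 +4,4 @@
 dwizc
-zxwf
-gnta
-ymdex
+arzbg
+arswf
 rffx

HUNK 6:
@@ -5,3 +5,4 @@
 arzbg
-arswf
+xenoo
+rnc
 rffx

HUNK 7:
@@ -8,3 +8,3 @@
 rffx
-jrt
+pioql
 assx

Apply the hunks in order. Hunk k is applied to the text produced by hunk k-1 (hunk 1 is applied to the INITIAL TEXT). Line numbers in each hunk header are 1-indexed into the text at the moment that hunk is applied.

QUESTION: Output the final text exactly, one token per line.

Answer: xmcf
rlzga
hjp
dwizc
arzbg
xenoo
rnc
rffx
pioql
assx
mrzzr
wjy
gntpv
tzt
hfvfq
armr

Derivation:
Hunk 1: at line 1 remove [yhwi,bhwy] add [zxwf,nzcgp] -> 12 lines: xmcf rpqg zxwf nzcgp jrt assx mrzzr gzvmp kaq tzt hfvfq armr
Hunk 2: at line 6 remove [gzvmp,kaq] add [wjy,gntpv] -> 12 lines: xmcf rpqg zxwf nzcgp jrt assx mrzzr wjy gntpv tzt hfvfq armr
Hunk 3: at line 1 remove [rpqg] add [rlzga,hjp,dwizc] -> 14 lines: xmcf rlzga hjp dwizc zxwf nzcgp jrt assx mrzzr wjy gntpv tzt hfvfq armr
Hunk 4: at line 4 remove [nzcgp] add [gnta,ymdex,rffx] -> 16 lines: xmcf rlzga hjp dwizc zxwf gnta ymdex rffx jrt assx mrzzr wjy gntpv tzt hfvfq armr
Hunk 5: at line 4 remove [zxwf,gnta,ymdex] add [arzbg,arswf] -> 15 lines: xmcf rlzga hjp dwizc arzbg arswf rffx jrt assx mrzzr wjy gntpv tzt hfvfq armr
Hunk 6: at line 5 remove [arswf] add [xenoo,rnc] -> 16 lines: xmcf rlzga hjp dwizc arzbg xenoo rnc rffx jrt assx mrzzr wjy gntpv tzt hfvfq armr
Hunk 7: at line 8 remove [jrt] add [pioql] -> 16 lines: xmcf rlzga hjp dwizc arzbg xenoo rnc rffx pioql assx mrzzr wjy gntpv tzt hfvfq armr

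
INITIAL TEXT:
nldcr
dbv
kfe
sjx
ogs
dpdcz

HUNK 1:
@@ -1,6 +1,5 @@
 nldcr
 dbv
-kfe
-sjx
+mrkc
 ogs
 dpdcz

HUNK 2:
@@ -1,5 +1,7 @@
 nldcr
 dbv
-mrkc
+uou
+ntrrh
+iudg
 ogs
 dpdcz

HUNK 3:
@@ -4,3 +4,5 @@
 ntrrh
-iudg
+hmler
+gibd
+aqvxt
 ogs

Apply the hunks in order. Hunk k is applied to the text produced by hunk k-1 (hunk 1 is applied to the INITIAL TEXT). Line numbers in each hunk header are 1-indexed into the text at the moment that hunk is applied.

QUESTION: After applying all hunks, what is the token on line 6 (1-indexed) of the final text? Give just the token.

Hunk 1: at line 1 remove [kfe,sjx] add [mrkc] -> 5 lines: nldcr dbv mrkc ogs dpdcz
Hunk 2: at line 1 remove [mrkc] add [uou,ntrrh,iudg] -> 7 lines: nldcr dbv uou ntrrh iudg ogs dpdcz
Hunk 3: at line 4 remove [iudg] add [hmler,gibd,aqvxt] -> 9 lines: nldcr dbv uou ntrrh hmler gibd aqvxt ogs dpdcz
Final line 6: gibd

Answer: gibd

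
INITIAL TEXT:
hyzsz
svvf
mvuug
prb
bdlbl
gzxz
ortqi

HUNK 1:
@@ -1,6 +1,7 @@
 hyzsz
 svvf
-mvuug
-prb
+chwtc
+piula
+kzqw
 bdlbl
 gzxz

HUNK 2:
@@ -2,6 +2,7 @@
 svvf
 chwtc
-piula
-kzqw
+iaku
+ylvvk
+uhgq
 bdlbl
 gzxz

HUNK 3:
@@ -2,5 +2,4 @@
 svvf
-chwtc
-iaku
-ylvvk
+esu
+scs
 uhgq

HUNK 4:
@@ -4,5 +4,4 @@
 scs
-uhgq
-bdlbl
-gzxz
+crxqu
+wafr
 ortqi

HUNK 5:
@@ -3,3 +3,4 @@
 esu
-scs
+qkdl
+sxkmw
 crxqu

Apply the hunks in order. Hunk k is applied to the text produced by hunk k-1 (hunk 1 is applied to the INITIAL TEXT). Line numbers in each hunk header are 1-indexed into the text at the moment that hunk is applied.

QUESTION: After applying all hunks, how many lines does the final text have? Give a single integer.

Answer: 8

Derivation:
Hunk 1: at line 1 remove [mvuug,prb] add [chwtc,piula,kzqw] -> 8 lines: hyzsz svvf chwtc piula kzqw bdlbl gzxz ortqi
Hunk 2: at line 2 remove [piula,kzqw] add [iaku,ylvvk,uhgq] -> 9 lines: hyzsz svvf chwtc iaku ylvvk uhgq bdlbl gzxz ortqi
Hunk 3: at line 2 remove [chwtc,iaku,ylvvk] add [esu,scs] -> 8 lines: hyzsz svvf esu scs uhgq bdlbl gzxz ortqi
Hunk 4: at line 4 remove [uhgq,bdlbl,gzxz] add [crxqu,wafr] -> 7 lines: hyzsz svvf esu scs crxqu wafr ortqi
Hunk 5: at line 3 remove [scs] add [qkdl,sxkmw] -> 8 lines: hyzsz svvf esu qkdl sxkmw crxqu wafr ortqi
Final line count: 8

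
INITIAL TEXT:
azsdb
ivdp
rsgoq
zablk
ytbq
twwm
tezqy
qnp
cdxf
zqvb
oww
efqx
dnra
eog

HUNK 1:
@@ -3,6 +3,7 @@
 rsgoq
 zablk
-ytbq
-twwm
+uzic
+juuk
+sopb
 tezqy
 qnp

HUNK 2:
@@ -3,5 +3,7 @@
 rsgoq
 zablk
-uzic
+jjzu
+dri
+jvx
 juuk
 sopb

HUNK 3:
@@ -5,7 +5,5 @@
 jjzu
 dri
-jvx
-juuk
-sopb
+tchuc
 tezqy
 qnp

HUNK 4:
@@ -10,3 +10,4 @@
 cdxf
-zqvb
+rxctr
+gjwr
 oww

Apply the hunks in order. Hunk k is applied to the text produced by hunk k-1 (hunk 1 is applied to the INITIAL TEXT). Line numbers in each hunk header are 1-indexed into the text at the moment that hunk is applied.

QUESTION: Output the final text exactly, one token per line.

Hunk 1: at line 3 remove [ytbq,twwm] add [uzic,juuk,sopb] -> 15 lines: azsdb ivdp rsgoq zablk uzic juuk sopb tezqy qnp cdxf zqvb oww efqx dnra eog
Hunk 2: at line 3 remove [uzic] add [jjzu,dri,jvx] -> 17 lines: azsdb ivdp rsgoq zablk jjzu dri jvx juuk sopb tezqy qnp cdxf zqvb oww efqx dnra eog
Hunk 3: at line 5 remove [jvx,juuk,sopb] add [tchuc] -> 15 lines: azsdb ivdp rsgoq zablk jjzu dri tchuc tezqy qnp cdxf zqvb oww efqx dnra eog
Hunk 4: at line 10 remove [zqvb] add [rxctr,gjwr] -> 16 lines: azsdb ivdp rsgoq zablk jjzu dri tchuc tezqy qnp cdxf rxctr gjwr oww efqx dnra eog

Answer: azsdb
ivdp
rsgoq
zablk
jjzu
dri
tchuc
tezqy
qnp
cdxf
rxctr
gjwr
oww
efqx
dnra
eog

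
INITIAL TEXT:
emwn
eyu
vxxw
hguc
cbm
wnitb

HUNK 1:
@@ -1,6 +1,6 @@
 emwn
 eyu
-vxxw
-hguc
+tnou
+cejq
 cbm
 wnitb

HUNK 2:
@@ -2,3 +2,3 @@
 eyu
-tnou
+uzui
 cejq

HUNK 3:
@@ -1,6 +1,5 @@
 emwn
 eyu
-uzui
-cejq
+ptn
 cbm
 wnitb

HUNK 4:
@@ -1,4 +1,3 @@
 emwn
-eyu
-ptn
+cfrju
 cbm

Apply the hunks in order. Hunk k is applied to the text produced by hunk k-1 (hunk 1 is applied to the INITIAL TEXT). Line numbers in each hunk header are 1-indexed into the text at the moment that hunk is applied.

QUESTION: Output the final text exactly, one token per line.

Answer: emwn
cfrju
cbm
wnitb

Derivation:
Hunk 1: at line 1 remove [vxxw,hguc] add [tnou,cejq] -> 6 lines: emwn eyu tnou cejq cbm wnitb
Hunk 2: at line 2 remove [tnou] add [uzui] -> 6 lines: emwn eyu uzui cejq cbm wnitb
Hunk 3: at line 1 remove [uzui,cejq] add [ptn] -> 5 lines: emwn eyu ptn cbm wnitb
Hunk 4: at line 1 remove [eyu,ptn] add [cfrju] -> 4 lines: emwn cfrju cbm wnitb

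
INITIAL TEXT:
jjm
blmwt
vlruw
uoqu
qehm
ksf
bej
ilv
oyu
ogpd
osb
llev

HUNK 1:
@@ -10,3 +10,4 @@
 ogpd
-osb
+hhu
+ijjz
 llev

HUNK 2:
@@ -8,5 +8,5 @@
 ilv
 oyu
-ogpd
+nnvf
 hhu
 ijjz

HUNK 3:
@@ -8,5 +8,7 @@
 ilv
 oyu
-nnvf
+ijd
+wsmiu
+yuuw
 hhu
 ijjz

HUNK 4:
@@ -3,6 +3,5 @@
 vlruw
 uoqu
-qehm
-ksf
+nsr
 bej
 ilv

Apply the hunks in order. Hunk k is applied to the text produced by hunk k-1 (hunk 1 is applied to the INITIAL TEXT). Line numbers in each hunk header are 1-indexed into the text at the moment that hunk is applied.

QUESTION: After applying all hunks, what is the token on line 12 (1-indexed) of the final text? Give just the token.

Answer: hhu

Derivation:
Hunk 1: at line 10 remove [osb] add [hhu,ijjz] -> 13 lines: jjm blmwt vlruw uoqu qehm ksf bej ilv oyu ogpd hhu ijjz llev
Hunk 2: at line 8 remove [ogpd] add [nnvf] -> 13 lines: jjm blmwt vlruw uoqu qehm ksf bej ilv oyu nnvf hhu ijjz llev
Hunk 3: at line 8 remove [nnvf] add [ijd,wsmiu,yuuw] -> 15 lines: jjm blmwt vlruw uoqu qehm ksf bej ilv oyu ijd wsmiu yuuw hhu ijjz llev
Hunk 4: at line 3 remove [qehm,ksf] add [nsr] -> 14 lines: jjm blmwt vlruw uoqu nsr bej ilv oyu ijd wsmiu yuuw hhu ijjz llev
Final line 12: hhu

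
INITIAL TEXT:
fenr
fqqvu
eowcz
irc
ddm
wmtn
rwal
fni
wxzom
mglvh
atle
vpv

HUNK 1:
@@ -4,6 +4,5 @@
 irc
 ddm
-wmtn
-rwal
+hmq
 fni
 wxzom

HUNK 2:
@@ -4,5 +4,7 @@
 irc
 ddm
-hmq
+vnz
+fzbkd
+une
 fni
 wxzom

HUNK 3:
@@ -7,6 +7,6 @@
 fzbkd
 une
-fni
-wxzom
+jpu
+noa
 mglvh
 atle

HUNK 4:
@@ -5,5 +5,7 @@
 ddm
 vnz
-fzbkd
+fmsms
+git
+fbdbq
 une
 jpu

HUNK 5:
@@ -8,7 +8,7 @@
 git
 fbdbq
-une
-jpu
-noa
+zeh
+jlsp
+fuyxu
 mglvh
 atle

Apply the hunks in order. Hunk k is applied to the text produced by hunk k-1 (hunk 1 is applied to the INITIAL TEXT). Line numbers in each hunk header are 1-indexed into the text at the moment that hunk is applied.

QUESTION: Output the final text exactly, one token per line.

Hunk 1: at line 4 remove [wmtn,rwal] add [hmq] -> 11 lines: fenr fqqvu eowcz irc ddm hmq fni wxzom mglvh atle vpv
Hunk 2: at line 4 remove [hmq] add [vnz,fzbkd,une] -> 13 lines: fenr fqqvu eowcz irc ddm vnz fzbkd une fni wxzom mglvh atle vpv
Hunk 3: at line 7 remove [fni,wxzom] add [jpu,noa] -> 13 lines: fenr fqqvu eowcz irc ddm vnz fzbkd une jpu noa mglvh atle vpv
Hunk 4: at line 5 remove [fzbkd] add [fmsms,git,fbdbq] -> 15 lines: fenr fqqvu eowcz irc ddm vnz fmsms git fbdbq une jpu noa mglvh atle vpv
Hunk 5: at line 8 remove [une,jpu,noa] add [zeh,jlsp,fuyxu] -> 15 lines: fenr fqqvu eowcz irc ddm vnz fmsms git fbdbq zeh jlsp fuyxu mglvh atle vpv

Answer: fenr
fqqvu
eowcz
irc
ddm
vnz
fmsms
git
fbdbq
zeh
jlsp
fuyxu
mglvh
atle
vpv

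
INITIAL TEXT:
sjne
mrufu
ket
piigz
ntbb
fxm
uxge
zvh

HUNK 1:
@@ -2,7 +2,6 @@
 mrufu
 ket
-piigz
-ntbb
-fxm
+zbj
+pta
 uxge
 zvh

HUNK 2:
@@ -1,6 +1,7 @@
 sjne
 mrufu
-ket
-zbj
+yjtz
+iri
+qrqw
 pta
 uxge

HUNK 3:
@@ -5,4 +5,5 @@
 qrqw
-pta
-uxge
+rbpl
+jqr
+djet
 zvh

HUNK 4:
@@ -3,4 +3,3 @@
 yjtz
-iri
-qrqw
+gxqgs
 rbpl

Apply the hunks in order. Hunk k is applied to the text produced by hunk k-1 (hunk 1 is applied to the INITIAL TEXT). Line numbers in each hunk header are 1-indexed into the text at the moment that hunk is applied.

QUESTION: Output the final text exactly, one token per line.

Hunk 1: at line 2 remove [piigz,ntbb,fxm] add [zbj,pta] -> 7 lines: sjne mrufu ket zbj pta uxge zvh
Hunk 2: at line 1 remove [ket,zbj] add [yjtz,iri,qrqw] -> 8 lines: sjne mrufu yjtz iri qrqw pta uxge zvh
Hunk 3: at line 5 remove [pta,uxge] add [rbpl,jqr,djet] -> 9 lines: sjne mrufu yjtz iri qrqw rbpl jqr djet zvh
Hunk 4: at line 3 remove [iri,qrqw] add [gxqgs] -> 8 lines: sjne mrufu yjtz gxqgs rbpl jqr djet zvh

Answer: sjne
mrufu
yjtz
gxqgs
rbpl
jqr
djet
zvh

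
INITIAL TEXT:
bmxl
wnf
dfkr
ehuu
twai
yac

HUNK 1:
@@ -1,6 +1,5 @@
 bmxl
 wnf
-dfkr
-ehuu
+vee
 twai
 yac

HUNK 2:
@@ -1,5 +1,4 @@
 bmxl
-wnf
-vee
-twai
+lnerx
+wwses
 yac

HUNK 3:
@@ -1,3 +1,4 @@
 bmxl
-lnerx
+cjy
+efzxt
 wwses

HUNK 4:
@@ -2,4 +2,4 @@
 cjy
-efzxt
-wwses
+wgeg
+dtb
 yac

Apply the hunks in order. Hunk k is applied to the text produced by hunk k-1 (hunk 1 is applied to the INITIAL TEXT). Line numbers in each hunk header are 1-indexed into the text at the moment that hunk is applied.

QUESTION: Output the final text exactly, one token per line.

Answer: bmxl
cjy
wgeg
dtb
yac

Derivation:
Hunk 1: at line 1 remove [dfkr,ehuu] add [vee] -> 5 lines: bmxl wnf vee twai yac
Hunk 2: at line 1 remove [wnf,vee,twai] add [lnerx,wwses] -> 4 lines: bmxl lnerx wwses yac
Hunk 3: at line 1 remove [lnerx] add [cjy,efzxt] -> 5 lines: bmxl cjy efzxt wwses yac
Hunk 4: at line 2 remove [efzxt,wwses] add [wgeg,dtb] -> 5 lines: bmxl cjy wgeg dtb yac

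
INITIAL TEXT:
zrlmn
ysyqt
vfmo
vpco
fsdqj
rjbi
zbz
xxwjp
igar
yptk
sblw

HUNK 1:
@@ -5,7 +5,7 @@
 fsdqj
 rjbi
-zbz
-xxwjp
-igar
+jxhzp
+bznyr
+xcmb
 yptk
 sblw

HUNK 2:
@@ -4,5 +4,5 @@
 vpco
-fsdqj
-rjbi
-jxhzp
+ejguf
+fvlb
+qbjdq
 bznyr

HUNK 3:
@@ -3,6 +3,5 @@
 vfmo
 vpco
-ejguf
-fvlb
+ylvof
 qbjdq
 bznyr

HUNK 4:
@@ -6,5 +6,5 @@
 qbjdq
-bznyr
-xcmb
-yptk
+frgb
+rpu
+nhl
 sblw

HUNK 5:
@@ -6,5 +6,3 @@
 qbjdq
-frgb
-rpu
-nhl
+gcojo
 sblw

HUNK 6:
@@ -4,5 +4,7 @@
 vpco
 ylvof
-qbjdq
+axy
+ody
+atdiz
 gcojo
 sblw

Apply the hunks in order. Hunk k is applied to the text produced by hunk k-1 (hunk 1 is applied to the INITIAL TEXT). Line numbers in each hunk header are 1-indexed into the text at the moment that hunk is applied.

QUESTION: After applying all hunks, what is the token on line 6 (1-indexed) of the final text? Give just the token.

Hunk 1: at line 5 remove [zbz,xxwjp,igar] add [jxhzp,bznyr,xcmb] -> 11 lines: zrlmn ysyqt vfmo vpco fsdqj rjbi jxhzp bznyr xcmb yptk sblw
Hunk 2: at line 4 remove [fsdqj,rjbi,jxhzp] add [ejguf,fvlb,qbjdq] -> 11 lines: zrlmn ysyqt vfmo vpco ejguf fvlb qbjdq bznyr xcmb yptk sblw
Hunk 3: at line 3 remove [ejguf,fvlb] add [ylvof] -> 10 lines: zrlmn ysyqt vfmo vpco ylvof qbjdq bznyr xcmb yptk sblw
Hunk 4: at line 6 remove [bznyr,xcmb,yptk] add [frgb,rpu,nhl] -> 10 lines: zrlmn ysyqt vfmo vpco ylvof qbjdq frgb rpu nhl sblw
Hunk 5: at line 6 remove [frgb,rpu,nhl] add [gcojo] -> 8 lines: zrlmn ysyqt vfmo vpco ylvof qbjdq gcojo sblw
Hunk 6: at line 4 remove [qbjdq] add [axy,ody,atdiz] -> 10 lines: zrlmn ysyqt vfmo vpco ylvof axy ody atdiz gcojo sblw
Final line 6: axy

Answer: axy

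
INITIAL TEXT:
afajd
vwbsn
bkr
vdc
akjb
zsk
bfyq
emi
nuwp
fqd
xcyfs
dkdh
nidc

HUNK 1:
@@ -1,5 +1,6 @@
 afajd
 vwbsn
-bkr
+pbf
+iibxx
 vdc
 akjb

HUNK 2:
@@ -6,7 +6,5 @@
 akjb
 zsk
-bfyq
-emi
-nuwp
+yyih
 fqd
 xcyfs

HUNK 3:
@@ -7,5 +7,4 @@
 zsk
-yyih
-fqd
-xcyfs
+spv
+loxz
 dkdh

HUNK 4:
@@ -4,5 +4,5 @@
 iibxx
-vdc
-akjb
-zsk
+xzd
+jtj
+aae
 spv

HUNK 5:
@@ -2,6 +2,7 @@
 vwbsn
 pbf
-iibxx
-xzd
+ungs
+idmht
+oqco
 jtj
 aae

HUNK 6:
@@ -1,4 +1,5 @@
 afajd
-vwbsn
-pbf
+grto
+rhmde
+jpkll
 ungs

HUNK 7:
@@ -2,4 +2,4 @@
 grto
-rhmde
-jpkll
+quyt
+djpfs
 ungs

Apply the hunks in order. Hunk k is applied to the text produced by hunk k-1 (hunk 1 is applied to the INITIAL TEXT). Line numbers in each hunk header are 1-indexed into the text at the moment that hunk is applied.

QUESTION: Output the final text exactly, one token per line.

Answer: afajd
grto
quyt
djpfs
ungs
idmht
oqco
jtj
aae
spv
loxz
dkdh
nidc

Derivation:
Hunk 1: at line 1 remove [bkr] add [pbf,iibxx] -> 14 lines: afajd vwbsn pbf iibxx vdc akjb zsk bfyq emi nuwp fqd xcyfs dkdh nidc
Hunk 2: at line 6 remove [bfyq,emi,nuwp] add [yyih] -> 12 lines: afajd vwbsn pbf iibxx vdc akjb zsk yyih fqd xcyfs dkdh nidc
Hunk 3: at line 7 remove [yyih,fqd,xcyfs] add [spv,loxz] -> 11 lines: afajd vwbsn pbf iibxx vdc akjb zsk spv loxz dkdh nidc
Hunk 4: at line 4 remove [vdc,akjb,zsk] add [xzd,jtj,aae] -> 11 lines: afajd vwbsn pbf iibxx xzd jtj aae spv loxz dkdh nidc
Hunk 5: at line 2 remove [iibxx,xzd] add [ungs,idmht,oqco] -> 12 lines: afajd vwbsn pbf ungs idmht oqco jtj aae spv loxz dkdh nidc
Hunk 6: at line 1 remove [vwbsn,pbf] add [grto,rhmde,jpkll] -> 13 lines: afajd grto rhmde jpkll ungs idmht oqco jtj aae spv loxz dkdh nidc
Hunk 7: at line 2 remove [rhmde,jpkll] add [quyt,djpfs] -> 13 lines: afajd grto quyt djpfs ungs idmht oqco jtj aae spv loxz dkdh nidc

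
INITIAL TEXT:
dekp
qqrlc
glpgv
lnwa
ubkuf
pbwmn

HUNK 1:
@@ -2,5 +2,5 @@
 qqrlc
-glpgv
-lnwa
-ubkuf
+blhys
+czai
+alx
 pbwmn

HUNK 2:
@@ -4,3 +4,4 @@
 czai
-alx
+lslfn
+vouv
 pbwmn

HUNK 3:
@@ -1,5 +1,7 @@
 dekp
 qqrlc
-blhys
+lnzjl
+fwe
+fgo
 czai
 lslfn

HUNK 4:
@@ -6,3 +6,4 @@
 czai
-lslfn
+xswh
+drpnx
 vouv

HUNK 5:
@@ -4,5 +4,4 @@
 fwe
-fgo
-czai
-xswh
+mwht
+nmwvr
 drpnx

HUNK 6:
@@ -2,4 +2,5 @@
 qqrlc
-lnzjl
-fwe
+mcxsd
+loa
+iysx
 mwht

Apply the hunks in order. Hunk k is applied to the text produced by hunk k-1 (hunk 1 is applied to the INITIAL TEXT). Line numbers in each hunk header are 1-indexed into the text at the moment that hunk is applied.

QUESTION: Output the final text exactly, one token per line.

Answer: dekp
qqrlc
mcxsd
loa
iysx
mwht
nmwvr
drpnx
vouv
pbwmn

Derivation:
Hunk 1: at line 2 remove [glpgv,lnwa,ubkuf] add [blhys,czai,alx] -> 6 lines: dekp qqrlc blhys czai alx pbwmn
Hunk 2: at line 4 remove [alx] add [lslfn,vouv] -> 7 lines: dekp qqrlc blhys czai lslfn vouv pbwmn
Hunk 3: at line 1 remove [blhys] add [lnzjl,fwe,fgo] -> 9 lines: dekp qqrlc lnzjl fwe fgo czai lslfn vouv pbwmn
Hunk 4: at line 6 remove [lslfn] add [xswh,drpnx] -> 10 lines: dekp qqrlc lnzjl fwe fgo czai xswh drpnx vouv pbwmn
Hunk 5: at line 4 remove [fgo,czai,xswh] add [mwht,nmwvr] -> 9 lines: dekp qqrlc lnzjl fwe mwht nmwvr drpnx vouv pbwmn
Hunk 6: at line 2 remove [lnzjl,fwe] add [mcxsd,loa,iysx] -> 10 lines: dekp qqrlc mcxsd loa iysx mwht nmwvr drpnx vouv pbwmn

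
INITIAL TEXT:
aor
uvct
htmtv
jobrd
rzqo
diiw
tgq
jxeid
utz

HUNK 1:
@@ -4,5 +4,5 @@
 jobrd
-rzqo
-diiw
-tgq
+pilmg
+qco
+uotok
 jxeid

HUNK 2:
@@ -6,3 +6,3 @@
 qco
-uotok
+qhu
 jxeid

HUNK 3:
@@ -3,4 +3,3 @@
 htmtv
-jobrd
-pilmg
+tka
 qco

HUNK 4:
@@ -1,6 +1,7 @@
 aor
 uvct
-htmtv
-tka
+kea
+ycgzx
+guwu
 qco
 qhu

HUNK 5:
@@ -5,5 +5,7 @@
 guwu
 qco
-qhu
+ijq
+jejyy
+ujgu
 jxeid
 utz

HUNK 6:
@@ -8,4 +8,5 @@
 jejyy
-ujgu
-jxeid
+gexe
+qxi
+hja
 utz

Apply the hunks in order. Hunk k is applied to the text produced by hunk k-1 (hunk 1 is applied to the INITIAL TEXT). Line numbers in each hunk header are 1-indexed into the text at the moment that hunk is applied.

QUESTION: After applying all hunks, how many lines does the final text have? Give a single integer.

Answer: 12

Derivation:
Hunk 1: at line 4 remove [rzqo,diiw,tgq] add [pilmg,qco,uotok] -> 9 lines: aor uvct htmtv jobrd pilmg qco uotok jxeid utz
Hunk 2: at line 6 remove [uotok] add [qhu] -> 9 lines: aor uvct htmtv jobrd pilmg qco qhu jxeid utz
Hunk 3: at line 3 remove [jobrd,pilmg] add [tka] -> 8 lines: aor uvct htmtv tka qco qhu jxeid utz
Hunk 4: at line 1 remove [htmtv,tka] add [kea,ycgzx,guwu] -> 9 lines: aor uvct kea ycgzx guwu qco qhu jxeid utz
Hunk 5: at line 5 remove [qhu] add [ijq,jejyy,ujgu] -> 11 lines: aor uvct kea ycgzx guwu qco ijq jejyy ujgu jxeid utz
Hunk 6: at line 8 remove [ujgu,jxeid] add [gexe,qxi,hja] -> 12 lines: aor uvct kea ycgzx guwu qco ijq jejyy gexe qxi hja utz
Final line count: 12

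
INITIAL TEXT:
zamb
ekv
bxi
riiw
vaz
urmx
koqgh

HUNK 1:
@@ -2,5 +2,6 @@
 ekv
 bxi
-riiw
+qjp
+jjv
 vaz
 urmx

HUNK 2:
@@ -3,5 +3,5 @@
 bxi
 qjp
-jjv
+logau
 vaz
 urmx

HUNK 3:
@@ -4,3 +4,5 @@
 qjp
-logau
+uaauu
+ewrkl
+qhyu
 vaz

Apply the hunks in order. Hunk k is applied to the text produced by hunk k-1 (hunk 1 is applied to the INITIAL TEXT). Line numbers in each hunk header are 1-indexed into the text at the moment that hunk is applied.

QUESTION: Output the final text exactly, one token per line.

Hunk 1: at line 2 remove [riiw] add [qjp,jjv] -> 8 lines: zamb ekv bxi qjp jjv vaz urmx koqgh
Hunk 2: at line 3 remove [jjv] add [logau] -> 8 lines: zamb ekv bxi qjp logau vaz urmx koqgh
Hunk 3: at line 4 remove [logau] add [uaauu,ewrkl,qhyu] -> 10 lines: zamb ekv bxi qjp uaauu ewrkl qhyu vaz urmx koqgh

Answer: zamb
ekv
bxi
qjp
uaauu
ewrkl
qhyu
vaz
urmx
koqgh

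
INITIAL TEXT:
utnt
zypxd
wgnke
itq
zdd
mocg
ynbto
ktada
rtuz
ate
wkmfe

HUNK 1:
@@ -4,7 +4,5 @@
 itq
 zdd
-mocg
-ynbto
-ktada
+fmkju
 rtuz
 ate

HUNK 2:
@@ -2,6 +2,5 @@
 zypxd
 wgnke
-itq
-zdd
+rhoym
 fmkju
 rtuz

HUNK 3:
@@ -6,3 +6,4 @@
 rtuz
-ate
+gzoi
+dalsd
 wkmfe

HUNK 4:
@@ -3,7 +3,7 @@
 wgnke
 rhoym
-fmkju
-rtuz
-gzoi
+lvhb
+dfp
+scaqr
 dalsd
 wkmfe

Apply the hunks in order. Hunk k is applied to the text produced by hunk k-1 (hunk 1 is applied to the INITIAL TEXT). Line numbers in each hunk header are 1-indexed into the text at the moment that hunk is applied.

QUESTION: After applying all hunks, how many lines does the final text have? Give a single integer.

Hunk 1: at line 4 remove [mocg,ynbto,ktada] add [fmkju] -> 9 lines: utnt zypxd wgnke itq zdd fmkju rtuz ate wkmfe
Hunk 2: at line 2 remove [itq,zdd] add [rhoym] -> 8 lines: utnt zypxd wgnke rhoym fmkju rtuz ate wkmfe
Hunk 3: at line 6 remove [ate] add [gzoi,dalsd] -> 9 lines: utnt zypxd wgnke rhoym fmkju rtuz gzoi dalsd wkmfe
Hunk 4: at line 3 remove [fmkju,rtuz,gzoi] add [lvhb,dfp,scaqr] -> 9 lines: utnt zypxd wgnke rhoym lvhb dfp scaqr dalsd wkmfe
Final line count: 9

Answer: 9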